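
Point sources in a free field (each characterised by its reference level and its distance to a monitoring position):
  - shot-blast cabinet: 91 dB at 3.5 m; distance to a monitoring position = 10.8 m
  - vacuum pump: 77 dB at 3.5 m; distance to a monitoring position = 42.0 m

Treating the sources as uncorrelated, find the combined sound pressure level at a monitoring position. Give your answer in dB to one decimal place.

81.2 dB

Propagate each source to the receiver with L = L_ref − 20·log₁₀(r/r_ref), then add intensities.
shot-blast cabinet: 91 − 20·log₁₀(10.8/3.5) = 91 − 9.79 = 81.21 dB.
vacuum pump: 77 − 20·log₁₀(42.0/3.5) = 77 − 21.58 = 55.42 dB.
Σ 10^(L/10) = 1.326e+08 → L_total = 10·log₁₀(1.326e+08) = 81.22 dB.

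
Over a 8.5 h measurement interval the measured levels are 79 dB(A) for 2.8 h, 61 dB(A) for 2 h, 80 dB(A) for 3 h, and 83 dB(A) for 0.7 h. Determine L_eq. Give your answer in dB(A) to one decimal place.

78.9 dB(A)

Weight each interval's intensity by its duration and average over T = 8.5 h:
Σ tᵢ·10^(Lᵢ/10) = 2.8·10^(79/10) + 2·10^(61/10) + 3·10^(80/10) + 0.7·10^(83/10) = 6.646e+08.
L_eq = 10·log₁₀(6.646e+08/8.5) = 78.93 dB(A).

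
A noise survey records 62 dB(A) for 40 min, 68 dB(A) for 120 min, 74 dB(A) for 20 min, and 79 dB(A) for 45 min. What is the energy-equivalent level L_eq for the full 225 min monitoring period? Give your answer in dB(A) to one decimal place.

73.4 dB(A)

L_eq = 10·log₁₀[(1/T)·Σ tᵢ·10^(Lᵢ/10)] with T = 225 min.
Σ tᵢ·10^(Lᵢ/10) = 40·10^(62/10) + 120·10^(68/10) + 20·10^(74/10) + 45·10^(79/10) = 4.897e+09.
L_eq = 10·log₁₀(4.897e+09/225) = 73.38 dB(A).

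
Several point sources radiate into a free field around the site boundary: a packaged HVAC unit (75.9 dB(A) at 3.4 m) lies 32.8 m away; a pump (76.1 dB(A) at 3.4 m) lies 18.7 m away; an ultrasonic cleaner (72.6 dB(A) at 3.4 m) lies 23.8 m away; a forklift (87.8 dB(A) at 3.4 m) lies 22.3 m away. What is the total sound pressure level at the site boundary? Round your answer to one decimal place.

Apply inverse-square spreading to bring every level to the receiver, then sum 10^(L/10).
packaged HVAC unit: 75.9 − 20·log₁₀(32.8/3.4) = 75.9 − 19.69 = 56.21 dB(A).
pump: 76.1 − 20·log₁₀(18.7/3.4) = 76.1 − 14.81 = 61.29 dB(A).
ultrasonic cleaner: 72.6 − 20·log₁₀(23.8/3.4) = 72.6 − 16.90 = 55.70 dB(A).
forklift: 87.8 − 20·log₁₀(22.3/3.4) = 87.8 − 16.34 = 71.46 dB(A).
Σ 10^(L/10) = 1.614e+07 → L_total = 10·log₁₀(1.614e+07) = 72.08 dB(A).

72.1 dB(A)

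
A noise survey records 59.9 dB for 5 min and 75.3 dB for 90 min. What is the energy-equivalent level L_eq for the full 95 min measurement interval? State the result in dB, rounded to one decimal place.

75.1 dB

L_eq = 10·log₁₀[(1/T)·Σ tᵢ·10^(Lᵢ/10)] with T = 95 min.
Σ tᵢ·10^(Lᵢ/10) = 5·10^(59.9/10) + 90·10^(75.3/10) = 3.054e+09.
L_eq = 10·log₁₀(3.054e+09/95) = 75.07 dB.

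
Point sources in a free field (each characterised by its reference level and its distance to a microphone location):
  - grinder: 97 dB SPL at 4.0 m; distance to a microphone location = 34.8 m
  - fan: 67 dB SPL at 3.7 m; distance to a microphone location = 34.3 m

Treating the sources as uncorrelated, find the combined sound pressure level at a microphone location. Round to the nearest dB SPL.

78 dB SPL

Apply inverse-square spreading to bring every level to the receiver, then sum 10^(L/10).
grinder: 97 − 20·log₁₀(34.8/4.0) = 97 − 18.79 = 78.21 dB SPL.
fan: 67 − 20·log₁₀(34.3/3.7) = 67 − 19.34 = 47.66 dB SPL.
Σ 10^(L/10) = 6.627e+07 → L_total = 10·log₁₀(6.627e+07) = 78.21 dB SPL.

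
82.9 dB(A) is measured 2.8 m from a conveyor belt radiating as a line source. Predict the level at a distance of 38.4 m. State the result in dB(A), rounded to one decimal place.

Line-source attenuation: ΔL = 10·log₁₀(r₂/r₁) = 10·log₁₀(38.4/2.8) = 11.372 dB.
L₂ = 82.9 − 10·log₁₀(38.4/2.8) = 82.9 − 11.372 = 71.53 dB(A).

71.5 dB(A)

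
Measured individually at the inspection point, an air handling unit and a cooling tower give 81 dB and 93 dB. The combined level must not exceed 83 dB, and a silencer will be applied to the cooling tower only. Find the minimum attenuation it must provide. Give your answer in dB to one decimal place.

Fixed contribution from the other source: Σ 10^(L/10) = 10^(81/10) = 1.259e+08 (81.00 dB).
The limit corresponds to 10^(83/10) = 1.995e+08; subtracting the fixed part leaves 7.363e+07 for the cooling tower, i.e. 78.67 dB.
So the cooling tower must be reduced from 93 to 78.67 dB: IL = 14.33 dB.

14.3 dB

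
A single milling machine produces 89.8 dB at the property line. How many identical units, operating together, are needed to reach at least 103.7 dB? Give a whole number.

The shortfall is 103.7 − 89.8 = 13.9 dB, and N units add 10·log₁₀ N, so need 10·log₁₀ N ≥ 13.9.
N ≥ 10^(13.9/10) = 24.547, so N = 25.

25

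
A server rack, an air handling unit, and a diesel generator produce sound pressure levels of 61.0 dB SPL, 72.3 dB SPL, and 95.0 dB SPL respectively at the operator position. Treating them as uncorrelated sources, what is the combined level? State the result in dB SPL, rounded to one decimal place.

95.0 dB SPL

Incoherent sources combine by intensity addition: L_total = 10·log₁₀(Σ 10^(L_i/10)).
Σ 10^(L/10) = 10^(61.0/10) + 10^(72.3/10) + 10^(95.0/10) = 3.181e+09.
L_total = 10·log₁₀(3.181e+09) = 95.02 dB SPL.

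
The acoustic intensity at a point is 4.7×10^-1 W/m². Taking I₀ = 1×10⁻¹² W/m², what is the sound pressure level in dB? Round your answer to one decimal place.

116.7 dB

I/I₀ = 4.7×10^-1/10⁻¹² = 4.7×10^11, and L = 10·log₁₀(I/I₀).
L = 10·(0.6721 + 11) = 116.72 dB.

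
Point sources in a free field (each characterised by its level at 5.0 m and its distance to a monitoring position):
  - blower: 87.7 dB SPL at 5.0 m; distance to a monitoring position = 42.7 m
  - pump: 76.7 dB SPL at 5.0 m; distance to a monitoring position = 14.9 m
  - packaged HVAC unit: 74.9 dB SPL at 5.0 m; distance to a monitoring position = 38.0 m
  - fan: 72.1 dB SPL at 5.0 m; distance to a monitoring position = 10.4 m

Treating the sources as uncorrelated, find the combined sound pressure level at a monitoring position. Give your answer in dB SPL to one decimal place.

72.5 dB SPL

Apply inverse-square spreading to bring every level to the receiver, then sum 10^(L/10).
blower: 87.7 − 20·log₁₀(42.7/5.0) = 87.7 − 18.63 = 69.07 dB SPL.
pump: 76.7 − 20·log₁₀(14.9/5.0) = 76.7 − 9.48 = 67.22 dB SPL.
packaged HVAC unit: 74.9 − 20·log₁₀(38.0/5.0) = 74.9 − 17.62 = 57.28 dB SPL.
fan: 72.1 − 20·log₁₀(10.4/5.0) = 72.1 − 6.36 = 65.74 dB SPL.
Σ 10^(L/10) = 1.762e+07 → L_total = 10·log₁₀(1.762e+07) = 72.46 dB SPL.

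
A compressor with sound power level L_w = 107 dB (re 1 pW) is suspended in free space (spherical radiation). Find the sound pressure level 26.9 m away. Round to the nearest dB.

L_p = L_w − 10·log₁₀(4π·r²) with r = 26.9 m.
4π·r² = 9093 m², 10·log₁₀ of that is 39.587 dB.
L_p = 107 − 39.587 = 67.41 dB.

67 dB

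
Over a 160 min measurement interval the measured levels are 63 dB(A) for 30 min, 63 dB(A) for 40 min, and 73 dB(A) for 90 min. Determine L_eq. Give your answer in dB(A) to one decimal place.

70.8 dB(A)

L_eq = 10·log₁₀[(1/T)·Σ tᵢ·10^(Lᵢ/10)] with T = 160 min.
Σ tᵢ·10^(Lᵢ/10) = 30·10^(63/10) + 40·10^(63/10) + 90·10^(73/10) = 1.935e+09.
L_eq = 10·log₁₀(1.935e+09/160) = 70.83 dB(A).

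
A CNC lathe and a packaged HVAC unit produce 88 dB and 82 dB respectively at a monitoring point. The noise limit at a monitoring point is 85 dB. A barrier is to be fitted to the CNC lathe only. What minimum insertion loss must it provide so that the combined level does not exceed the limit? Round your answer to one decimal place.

Fixed contribution from the other source: Σ 10^(L/10) = 10^(82/10) = 1.585e+08 (82.00 dB).
To meet 85 dB overall, the treated CNC lathe may contribute at most 10^(85/10) − 1.585e+08 = 1.577e+08, i.e. 81.98 dB.
So the CNC lathe must be reduced from 88 to 81.98 dB: IL = 6.02 dB.

6.0 dB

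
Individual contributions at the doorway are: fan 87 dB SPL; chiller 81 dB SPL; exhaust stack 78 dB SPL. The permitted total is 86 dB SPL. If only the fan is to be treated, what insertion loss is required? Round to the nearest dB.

Everything except the fan sums to 10^(81/10) + 10^(78/10) = 1.890e+08 in linear terms, 82.76 dB SPL.
To meet 86 dB SPL overall, the treated fan may contribute at most 10^(86/10) − 1.890e+08 = 2.091e+08, i.e. 83.20 dB SPL.
So the fan must be reduced from 87 to 83.20 dB SPL: IL = 3.80 dB.

4 dB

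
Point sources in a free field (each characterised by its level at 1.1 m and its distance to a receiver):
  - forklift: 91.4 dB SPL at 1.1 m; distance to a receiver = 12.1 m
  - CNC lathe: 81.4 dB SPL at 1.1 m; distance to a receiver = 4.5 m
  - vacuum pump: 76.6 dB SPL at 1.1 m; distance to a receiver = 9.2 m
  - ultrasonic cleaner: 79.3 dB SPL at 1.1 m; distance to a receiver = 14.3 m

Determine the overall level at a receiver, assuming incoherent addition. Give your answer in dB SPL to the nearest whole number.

Propagate each source to the receiver with L = L_ref − 20·log₁₀(r/r_ref), then add intensities.
forklift: 91.4 − 20·log₁₀(12.1/1.1) = 91.4 − 20.83 = 70.57 dB SPL.
CNC lathe: 81.4 − 20·log₁₀(4.5/1.1) = 81.4 − 12.24 = 69.16 dB SPL.
vacuum pump: 76.6 − 20·log₁₀(9.2/1.1) = 76.6 − 18.45 = 58.15 dB SPL.
ultrasonic cleaner: 79.3 − 20·log₁₀(14.3/1.1) = 79.3 − 22.28 = 57.02 dB SPL.
Σ 10^(L/10) = 2.081e+07 → L_total = 10·log₁₀(2.081e+07) = 73.18 dB SPL.

73 dB SPL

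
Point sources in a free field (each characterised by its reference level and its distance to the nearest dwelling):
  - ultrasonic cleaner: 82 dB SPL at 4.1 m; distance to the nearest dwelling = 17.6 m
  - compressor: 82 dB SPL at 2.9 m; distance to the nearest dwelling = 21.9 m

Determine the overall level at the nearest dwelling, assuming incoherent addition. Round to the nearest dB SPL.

First find each source's level at the receiver (point-source: −20·log₁₀(r/r_ref)), then combine on an intensity basis.
ultrasonic cleaner: 82 − 20·log₁₀(17.6/4.1) = 82 − 12.65 = 69.35 dB SPL.
compressor: 82 − 20·log₁₀(21.9/2.9) = 82 − 17.56 = 64.44 dB SPL.
Σ 10^(L/10) = 1.138e+07 → L_total = 10·log₁₀(1.138e+07) = 70.56 dB SPL.

71 dB SPL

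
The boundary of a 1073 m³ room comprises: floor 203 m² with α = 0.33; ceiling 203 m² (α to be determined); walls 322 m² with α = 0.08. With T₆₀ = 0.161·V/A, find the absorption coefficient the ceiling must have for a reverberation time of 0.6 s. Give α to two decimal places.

From T₆₀ = 0.161·V/A, the target T₆₀ = 0.6 s needs A = 0.161·1073/0.6 = 287.92 m².
Absorption from the other surfaces = 203·0.33 + 322·0.08 = 92.75 m², so the ceiling must supply 195.17 m² over 203 m².
α = 195.17/203 = 0.961.

0.96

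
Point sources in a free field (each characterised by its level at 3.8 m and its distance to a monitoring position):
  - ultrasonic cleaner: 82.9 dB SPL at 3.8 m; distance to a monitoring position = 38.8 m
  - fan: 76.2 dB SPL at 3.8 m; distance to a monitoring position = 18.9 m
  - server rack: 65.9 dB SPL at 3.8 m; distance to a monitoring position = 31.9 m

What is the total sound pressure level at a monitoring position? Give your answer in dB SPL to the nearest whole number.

First find each source's level at the receiver (point-source: −20·log₁₀(r/r_ref)), then combine on an intensity basis.
ultrasonic cleaner: 82.9 − 20·log₁₀(38.8/3.8) = 82.9 − 20.18 = 62.72 dB SPL.
fan: 76.2 − 20·log₁₀(18.9/3.8) = 76.2 − 13.93 = 62.27 dB SPL.
server rack: 65.9 − 20·log₁₀(31.9/3.8) = 65.9 − 18.48 = 47.42 dB SPL.
Σ 10^(L/10) = 3.611e+06 → L_total = 10·log₁₀(3.611e+06) = 65.58 dB SPL.

66 dB SPL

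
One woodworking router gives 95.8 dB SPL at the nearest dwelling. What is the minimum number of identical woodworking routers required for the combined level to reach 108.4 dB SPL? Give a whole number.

Need L₁ + 10·log₁₀ N ≥ 108.4, i.e. log₁₀ N ≥ 1.26.
N ≥ 10^(12.6/10) = 18.197, so N = 19.

19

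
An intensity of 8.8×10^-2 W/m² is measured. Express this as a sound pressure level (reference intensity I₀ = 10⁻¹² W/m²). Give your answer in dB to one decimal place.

109.4 dB

L = 10·log₁₀(I/I₀) = 10·log₁₀(8.8×10^-2/10⁻¹²) = 10·log₁₀(8.8×10^10).
L = 10·(0.9445 + 10) = 109.44 dB.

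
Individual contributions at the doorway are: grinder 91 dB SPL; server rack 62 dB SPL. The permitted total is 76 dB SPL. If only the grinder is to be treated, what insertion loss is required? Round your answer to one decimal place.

15.2 dB

Fixed contribution from the other source: Σ 10^(L/10) = 10^(62/10) = 1.585e+06 (62.00 dB SPL).
The limit corresponds to 10^(76/10) = 3.981e+07; subtracting the fixed part leaves 3.823e+07 for the grinder, i.e. 75.82 dB SPL.
So the grinder must be reduced from 91 to 75.82 dB SPL: IL = 15.18 dB.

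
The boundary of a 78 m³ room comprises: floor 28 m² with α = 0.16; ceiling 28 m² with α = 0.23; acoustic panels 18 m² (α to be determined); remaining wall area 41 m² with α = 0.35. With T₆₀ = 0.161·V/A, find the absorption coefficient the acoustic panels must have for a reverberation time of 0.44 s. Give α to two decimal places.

0.18

A = 0.161·V/T₆₀ = 0.161·78/0.44 = 28.54 m² sabins.
Absorption from the other surfaces = 28·0.16 + 28·0.23 + 41·0.35 = 25.27 m², so the acoustic panels must supply 3.27 m² over 18 m².
α = 3.27/18 = 0.182.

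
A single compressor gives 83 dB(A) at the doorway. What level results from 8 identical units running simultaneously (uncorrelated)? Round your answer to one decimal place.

With 8 equal, uncorrelated contributions the intensity is 8× that of one unit, giving a rise of 10·log₁₀ 8.
L_total = 83 + 10·log₁₀(8) = 83 + 9.031 = 92.03 dB(A).

92.0 dB(A)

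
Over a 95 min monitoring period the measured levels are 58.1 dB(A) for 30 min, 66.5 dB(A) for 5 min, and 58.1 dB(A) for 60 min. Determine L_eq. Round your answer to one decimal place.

Weight each interval's intensity by its duration and average over T = 95 min:
Σ tᵢ·10^(Lᵢ/10) = 30·10^(58.1/10) + 5·10^(66.5/10) + 60·10^(58.1/10) = 8.044e+07.
L_eq = 10·log₁₀(8.044e+07/95) = 59.28 dB(A).

59.3 dB(A)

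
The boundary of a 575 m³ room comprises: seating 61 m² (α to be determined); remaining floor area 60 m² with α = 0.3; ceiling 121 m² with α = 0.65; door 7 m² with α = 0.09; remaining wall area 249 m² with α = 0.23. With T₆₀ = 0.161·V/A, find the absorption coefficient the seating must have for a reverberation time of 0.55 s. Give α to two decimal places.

A = 0.161·V/T₆₀ = 0.161·575/0.55 = 168.32 m² sabins.
Absorption from the other surfaces = 60·0.3 + 121·0.65 + 7·0.09 + 249·0.23 = 154.55 m², so the seating must supply 13.77 m² over 61 m².
α = 13.77/61 = 0.226.

0.23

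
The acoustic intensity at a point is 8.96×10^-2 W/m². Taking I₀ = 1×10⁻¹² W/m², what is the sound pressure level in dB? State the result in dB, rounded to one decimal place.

Dividing by I₀ shifts the exponent by 12: I/I₀ = 8.96×10^10.
L = 10·(0.9523 + 10) = 109.52 dB.

109.5 dB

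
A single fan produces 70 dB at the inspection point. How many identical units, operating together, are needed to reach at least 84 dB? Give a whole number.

The shortfall is 84 − 70 = 14.0 dB, and N units add 10·log₁₀ N, so need 10·log₁₀ N ≥ 14.0.
N ≥ 10^(14.0/10) = 25.119, so N = 26.

26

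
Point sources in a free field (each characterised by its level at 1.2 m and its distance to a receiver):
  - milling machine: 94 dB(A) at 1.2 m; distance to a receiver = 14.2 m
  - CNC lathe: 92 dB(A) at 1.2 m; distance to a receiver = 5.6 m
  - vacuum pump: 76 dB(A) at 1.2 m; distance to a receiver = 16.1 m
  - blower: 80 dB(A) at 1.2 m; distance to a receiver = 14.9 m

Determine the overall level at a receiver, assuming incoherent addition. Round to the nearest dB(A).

80 dB(A)

Apply inverse-square spreading to bring every level to the receiver, then sum 10^(L/10).
milling machine: 94 − 20·log₁₀(14.2/1.2) = 94 − 21.46 = 72.54 dB(A).
CNC lathe: 92 − 20·log₁₀(5.6/1.2) = 92 − 13.38 = 78.62 dB(A).
vacuum pump: 76 − 20·log₁₀(16.1/1.2) = 76 − 22.55 = 53.45 dB(A).
blower: 80 − 20·log₁₀(14.9/1.2) = 80 − 21.88 = 58.12 dB(A).
Σ 10^(L/10) = 9.158e+07 → L_total = 10·log₁₀(9.158e+07) = 79.62 dB(A).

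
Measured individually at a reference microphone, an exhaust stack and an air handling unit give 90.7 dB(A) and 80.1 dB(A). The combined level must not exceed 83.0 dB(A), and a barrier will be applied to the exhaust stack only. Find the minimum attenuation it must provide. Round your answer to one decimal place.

10.8 dB

Everything except the exhaust stack sums to 10^(80.1/10) = 1.023e+08 in linear terms, 80.10 dB(A).
To meet 83.0 dB(A) overall, the treated exhaust stack may contribute at most 10^(83.0/10) − 1.023e+08 = 9.720e+07, i.e. 79.88 dB(A).
So the exhaust stack must be reduced from 90.7 to 79.88 dB(A): IL = 10.82 dB.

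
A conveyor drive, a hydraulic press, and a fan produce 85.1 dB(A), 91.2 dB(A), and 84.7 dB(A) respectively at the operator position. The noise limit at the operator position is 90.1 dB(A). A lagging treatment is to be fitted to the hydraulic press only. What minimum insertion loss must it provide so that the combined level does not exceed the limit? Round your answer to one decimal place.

The untreated sources together contribute 10^(85.1/10) + 10^(84.7/10) = 6.187e+08, i.e. 87.91 dB(A).
To meet 90.1 dB(A) overall, the treated hydraulic press may contribute at most 10^(90.1/10) − 6.187e+08 = 4.046e+08, i.e. 86.07 dB(A).
So the hydraulic press must be reduced from 91.2 to 86.07 dB(A): IL = 5.13 dB.

5.1 dB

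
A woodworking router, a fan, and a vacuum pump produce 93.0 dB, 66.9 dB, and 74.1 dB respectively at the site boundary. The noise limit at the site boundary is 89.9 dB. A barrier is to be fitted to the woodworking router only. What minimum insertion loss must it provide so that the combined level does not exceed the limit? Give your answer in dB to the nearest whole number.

The untreated sources together contribute 10^(66.9/10) + 10^(74.1/10) = 3.060e+07, i.e. 74.86 dB.
The limit corresponds to 10^(89.9/10) = 9.772e+08; subtracting the fixed part leaves 9.466e+08 for the woodworking router, i.e. 89.76 dB.
So the woodworking router must be reduced from 93.0 to 89.76 dB: IL = 3.24 dB.

3 dB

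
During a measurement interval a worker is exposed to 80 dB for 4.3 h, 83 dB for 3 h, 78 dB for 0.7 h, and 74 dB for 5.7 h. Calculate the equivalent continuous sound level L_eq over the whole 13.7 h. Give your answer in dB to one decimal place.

79.5 dB

The energy average is taken in the linear domain: L_eq = 10·log₁₀[(Σ tᵢ·10^(Lᵢ/10))/T], T = 13.7 h.
Σ tᵢ·10^(Lᵢ/10) = 4.3·10^(80/10) + 3·10^(83/10) + 0.7·10^(78/10) + 5.7·10^(74/10) = 1.216e+09.
L_eq = 10·log₁₀(1.216e+09/13.7) = 79.48 dB.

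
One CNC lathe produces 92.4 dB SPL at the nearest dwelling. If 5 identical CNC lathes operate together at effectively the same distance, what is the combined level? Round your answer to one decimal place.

With 5 equal, uncorrelated contributions the intensity is 5× that of one unit, giving a rise of 10·log₁₀ 5.
L_total = 92.4 + 10·log₁₀(5) = 92.4 + 6.990 = 99.39 dB SPL.

99.4 dB SPL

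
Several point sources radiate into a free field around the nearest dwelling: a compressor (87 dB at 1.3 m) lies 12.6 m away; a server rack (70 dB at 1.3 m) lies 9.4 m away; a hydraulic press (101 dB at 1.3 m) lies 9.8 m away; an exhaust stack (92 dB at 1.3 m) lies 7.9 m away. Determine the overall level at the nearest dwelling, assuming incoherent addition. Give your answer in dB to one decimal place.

84.3 dB

Apply inverse-square spreading to bring every level to the receiver, then sum 10^(L/10).
compressor: 87 − 20·log₁₀(12.6/1.3) = 87 − 19.73 = 67.27 dB.
server rack: 70 − 20·log₁₀(9.4/1.3) = 70 − 17.18 = 52.82 dB.
hydraulic press: 101 − 20·log₁₀(9.8/1.3) = 101 − 17.55 = 83.45 dB.
exhaust stack: 92 − 20·log₁₀(7.9/1.3) = 92 − 15.67 = 76.33 dB.
Σ 10^(L/10) = 2.700e+08 → L_total = 10·log₁₀(2.700e+08) = 84.31 dB.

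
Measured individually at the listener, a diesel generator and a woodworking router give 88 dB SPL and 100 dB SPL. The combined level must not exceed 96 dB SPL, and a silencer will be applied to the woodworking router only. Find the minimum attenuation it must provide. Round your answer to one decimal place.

Everything except the woodworking router sums to 10^(88/10) = 6.310e+08 in linear terms, 88.00 dB SPL.
To meet 96 dB SPL overall, the treated woodworking router may contribute at most 10^(96/10) − 6.310e+08 = 3.350e+09, i.e. 95.25 dB SPL.
So the woodworking router must be reduced from 100 to 95.25 dB SPL: IL = 4.75 dB.

4.7 dB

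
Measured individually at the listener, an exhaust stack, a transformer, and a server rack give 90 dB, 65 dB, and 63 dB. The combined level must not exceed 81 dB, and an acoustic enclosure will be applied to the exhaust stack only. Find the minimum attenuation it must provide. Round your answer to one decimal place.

Fixed contribution from the other sources: Σ 10^(L/10) = 10^(65/10) + 10^(63/10) = 5.158e+06 (67.12 dB).
To meet 81 dB overall, the treated exhaust stack may contribute at most 10^(81/10) − 5.158e+06 = 1.207e+08, i.e. 80.82 dB.
So the exhaust stack must be reduced from 90 to 80.82 dB: IL = 9.18 dB.

9.2 dB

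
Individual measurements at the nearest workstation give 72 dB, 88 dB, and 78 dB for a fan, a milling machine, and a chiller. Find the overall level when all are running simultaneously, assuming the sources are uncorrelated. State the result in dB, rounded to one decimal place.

88.5 dB

Incoherent sources combine by intensity addition: L_total = 10·log₁₀(Σ 10^(L_i/10)).
Σ 10^(L/10) = 10^(72/10) + 10^(88/10) + 10^(78/10) = 7.099e+08.
L_total = 10·log₁₀(7.099e+08) = 88.51 dB.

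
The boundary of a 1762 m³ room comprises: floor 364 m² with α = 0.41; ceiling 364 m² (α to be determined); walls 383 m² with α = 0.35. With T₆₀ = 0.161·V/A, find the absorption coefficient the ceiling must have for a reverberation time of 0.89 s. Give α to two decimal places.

A = 0.161·V/T₆₀ = 0.161·1762/0.89 = 318.74 m² sabins.
Absorption from the other surfaces = 364·0.41 + 383·0.35 = 283.29 m², so the ceiling must supply 35.45 m² over 364 m².
α = 35.45/364 = 0.097.

0.10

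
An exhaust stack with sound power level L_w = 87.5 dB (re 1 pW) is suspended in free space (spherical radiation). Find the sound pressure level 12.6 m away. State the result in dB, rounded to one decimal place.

The power spreads over a sphere of area 4π·r², so L_p = L_w − 10·log₁₀(4π·r²).
4π·r² = 1995 m², 10·log₁₀ of that is 33.000 dB.
L_p = 87.5 − 33.000 = 54.50 dB.

54.5 dB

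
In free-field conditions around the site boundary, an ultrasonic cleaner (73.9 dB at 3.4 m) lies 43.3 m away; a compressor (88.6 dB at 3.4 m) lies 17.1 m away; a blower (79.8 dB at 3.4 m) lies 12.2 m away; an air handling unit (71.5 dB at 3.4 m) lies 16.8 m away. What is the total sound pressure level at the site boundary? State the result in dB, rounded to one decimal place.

Propagate each source to the receiver with L = L_ref − 20·log₁₀(r/r_ref), then add intensities.
ultrasonic cleaner: 73.9 − 20·log₁₀(43.3/3.4) = 73.9 − 22.10 = 51.80 dB.
compressor: 88.6 − 20·log₁₀(17.1/3.4) = 88.6 − 14.03 = 74.57 dB.
blower: 79.8 − 20·log₁₀(12.2/3.4) = 79.8 − 11.10 = 68.70 dB.
air handling unit: 71.5 − 20·log₁₀(16.8/3.4) = 71.5 − 13.88 = 57.62 dB.
Σ 10^(L/10) = 3.679e+07 → L_total = 10·log₁₀(3.679e+07) = 75.66 dB.

75.7 dB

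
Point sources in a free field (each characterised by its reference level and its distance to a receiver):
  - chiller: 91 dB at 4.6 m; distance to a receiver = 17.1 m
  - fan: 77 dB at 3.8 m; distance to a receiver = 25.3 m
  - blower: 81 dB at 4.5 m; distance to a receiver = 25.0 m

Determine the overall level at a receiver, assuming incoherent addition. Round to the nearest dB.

80 dB

Apply inverse-square spreading to bring every level to the receiver, then sum 10^(L/10).
chiller: 91 − 20·log₁₀(17.1/4.6) = 91 − 11.40 = 79.60 dB.
fan: 77 − 20·log₁₀(25.3/3.8) = 77 − 16.47 = 60.53 dB.
blower: 81 − 20·log₁₀(25.0/4.5) = 81 − 14.89 = 66.11 dB.
Σ 10^(L/10) = 9.631e+07 → L_total = 10·log₁₀(9.631e+07) = 79.84 dB.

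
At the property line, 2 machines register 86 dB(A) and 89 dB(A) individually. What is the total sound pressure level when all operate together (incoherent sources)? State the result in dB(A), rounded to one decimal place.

Incoherent sources combine by intensity addition: L_total = 10·log₁₀(Σ 10^(L_i/10)).
Σ 10^(L/10) = 10^(86/10) + 10^(89/10) = 1.192e+09.
L_total = 10·log₁₀(1.192e+09) = 90.76 dB(A).

90.8 dB(A)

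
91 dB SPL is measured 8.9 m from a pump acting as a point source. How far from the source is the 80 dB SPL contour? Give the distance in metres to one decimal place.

Point-source spreading drops the level by 20·log₁₀(r₂/r₁); inverting, r₂/r₁ = 10^(ΔL/20).
r₂ = 8.9·10^((91−80)/20) = 8.9·10^(11.0/20) = 31.58 m.

31.6 m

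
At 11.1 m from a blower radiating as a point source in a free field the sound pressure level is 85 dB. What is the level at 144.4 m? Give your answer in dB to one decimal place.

Point-source attenuation: ΔL = 20·log₁₀(r₂/r₁) = 20·log₁₀(144.4/11.1) = 22.285 dB.
L₂ = 85 − 20·log₁₀(144.4/11.1) = 85 − 22.285 = 62.72 dB.

62.7 dB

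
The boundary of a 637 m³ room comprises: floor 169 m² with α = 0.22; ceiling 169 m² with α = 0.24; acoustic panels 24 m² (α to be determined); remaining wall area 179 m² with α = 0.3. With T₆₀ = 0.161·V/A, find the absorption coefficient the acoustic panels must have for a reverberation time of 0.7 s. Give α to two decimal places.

A = 0.161·V/T₆₀ = 0.161·637/0.7 = 146.51 m² sabins.
Absorption from the other surfaces = 169·0.22 + 169·0.24 + 179·0.3 = 131.44 m², so the acoustic panels must supply 15.07 m² over 24 m².
α = 15.07/24 = 0.628.

0.63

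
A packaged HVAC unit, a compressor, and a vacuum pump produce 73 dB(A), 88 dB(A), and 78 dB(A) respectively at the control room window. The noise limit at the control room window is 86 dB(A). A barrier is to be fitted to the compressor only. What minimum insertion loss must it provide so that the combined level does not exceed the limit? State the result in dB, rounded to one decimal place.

Everything except the compressor sums to 10^(73/10) + 10^(78/10) = 8.305e+07 in linear terms, 79.19 dB(A).
The limit corresponds to 10^(86/10) = 3.981e+08; subtracting the fixed part leaves 3.151e+08 for the compressor, i.e. 84.98 dB(A).
Required insertion loss = 88 − 84.98 = 3.02 dB.

3.0 dB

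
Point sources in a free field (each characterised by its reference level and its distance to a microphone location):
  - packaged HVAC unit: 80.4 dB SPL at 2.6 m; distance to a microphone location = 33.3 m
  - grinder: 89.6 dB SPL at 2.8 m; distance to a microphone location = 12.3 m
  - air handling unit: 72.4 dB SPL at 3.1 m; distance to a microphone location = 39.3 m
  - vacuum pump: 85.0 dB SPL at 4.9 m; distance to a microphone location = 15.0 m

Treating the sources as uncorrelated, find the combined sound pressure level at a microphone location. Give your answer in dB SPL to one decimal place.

79.1 dB SPL

First find each source's level at the receiver (point-source: −20·log₁₀(r/r_ref)), then combine on an intensity basis.
packaged HVAC unit: 80.4 − 20·log₁₀(33.3/2.6) = 80.4 − 22.15 = 58.25 dB SPL.
grinder: 89.6 − 20·log₁₀(12.3/2.8) = 89.6 − 12.85 = 76.75 dB SPL.
air handling unit: 72.4 − 20·log₁₀(39.3/3.1) = 72.4 − 22.06 = 50.34 dB SPL.
vacuum pump: 85.0 − 20·log₁₀(15.0/4.9) = 85.0 − 9.72 = 75.28 dB SPL.
Σ 10^(L/10) = 8.178e+07 → L_total = 10·log₁₀(8.178e+07) = 79.13 dB SPL.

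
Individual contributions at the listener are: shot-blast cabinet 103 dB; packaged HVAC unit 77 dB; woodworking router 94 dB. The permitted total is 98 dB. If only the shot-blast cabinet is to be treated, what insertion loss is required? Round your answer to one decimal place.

Everything except the shot-blast cabinet sums to 10^(77/10) + 10^(94/10) = 2.562e+09 in linear terms, 94.09 dB.
To meet 98 dB overall, the treated shot-blast cabinet may contribute at most 10^(98/10) − 2.562e+09 = 3.748e+09, i.e. 95.74 dB.
So the shot-blast cabinet must be reduced from 103 to 95.74 dB: IL = 7.26 dB.

7.3 dB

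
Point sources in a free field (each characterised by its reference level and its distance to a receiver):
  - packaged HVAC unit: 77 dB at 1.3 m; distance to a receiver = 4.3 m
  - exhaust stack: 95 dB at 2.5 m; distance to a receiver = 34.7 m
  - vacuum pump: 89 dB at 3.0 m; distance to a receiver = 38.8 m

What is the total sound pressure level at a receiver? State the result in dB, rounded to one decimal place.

Apply inverse-square spreading to bring every level to the receiver, then sum 10^(L/10).
packaged HVAC unit: 77 − 20·log₁₀(4.3/1.3) = 77 − 10.39 = 66.61 dB.
exhaust stack: 95 − 20·log₁₀(34.7/2.5) = 95 − 22.85 = 72.15 dB.
vacuum pump: 89 − 20·log₁₀(38.8/3.0) = 89 − 22.23 = 66.77 dB.
Σ 10^(L/10) = 2.574e+07 → L_total = 10·log₁₀(2.574e+07) = 74.11 dB.

74.1 dB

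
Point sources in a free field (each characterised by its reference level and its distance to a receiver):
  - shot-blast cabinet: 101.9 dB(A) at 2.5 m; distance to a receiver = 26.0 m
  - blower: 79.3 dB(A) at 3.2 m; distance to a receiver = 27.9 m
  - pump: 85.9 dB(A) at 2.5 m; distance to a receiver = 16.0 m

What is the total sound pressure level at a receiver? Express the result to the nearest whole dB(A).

Propagate each source to the receiver with L = L_ref − 20·log₁₀(r/r_ref), then add intensities.
shot-blast cabinet: 101.9 − 20·log₁₀(26.0/2.5) = 101.9 − 20.34 = 81.56 dB(A).
blower: 79.3 − 20·log₁₀(27.9/3.2) = 79.3 − 18.81 = 60.49 dB(A).
pump: 85.9 − 20·log₁₀(16.0/2.5) = 85.9 − 16.12 = 69.78 dB(A).
Σ 10^(L/10) = 1.538e+08 → L_total = 10·log₁₀(1.538e+08) = 81.87 dB(A).

82 dB(A)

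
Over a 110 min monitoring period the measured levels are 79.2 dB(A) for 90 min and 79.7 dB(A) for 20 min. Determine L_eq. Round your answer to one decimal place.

79.3 dB(A)

L_eq = 10·log₁₀[(1/T)·Σ tᵢ·10^(Lᵢ/10)] with T = 110 min.
Σ tᵢ·10^(Lᵢ/10) = 90·10^(79.2/10) + 20·10^(79.7/10) = 9.352e+09.
L_eq = 10·log₁₀(9.352e+09/110) = 79.30 dB(A).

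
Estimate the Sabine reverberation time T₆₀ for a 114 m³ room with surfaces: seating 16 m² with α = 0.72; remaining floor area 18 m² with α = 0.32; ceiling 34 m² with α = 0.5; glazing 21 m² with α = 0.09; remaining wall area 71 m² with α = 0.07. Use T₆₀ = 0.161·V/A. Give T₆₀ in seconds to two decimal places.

0.45 s

Total absorption A = 16·0.72 + 18·0.32 + 34·0.5 + 21·0.09 + 71·0.07 = 41.14 m² sabins.
T₆₀ = 0.161·V/A = 0.161·114/41.14 = 0.446 s.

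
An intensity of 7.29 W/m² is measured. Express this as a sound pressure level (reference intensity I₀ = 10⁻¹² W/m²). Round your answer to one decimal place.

I/I₀ = 7.29/10⁻¹² = 7.29×10^12, and L = 10·log₁₀(I/I₀).
L = 10·(0.8627 + 12) = 128.63 dB.

128.6 dB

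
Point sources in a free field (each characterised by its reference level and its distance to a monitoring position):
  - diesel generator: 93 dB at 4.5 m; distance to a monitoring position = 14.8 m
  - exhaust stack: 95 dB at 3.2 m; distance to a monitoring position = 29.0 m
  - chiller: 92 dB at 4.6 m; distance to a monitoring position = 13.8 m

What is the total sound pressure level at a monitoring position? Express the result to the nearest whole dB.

86 dB

First find each source's level at the receiver (point-source: −20·log₁₀(r/r_ref)), then combine on an intensity basis.
diesel generator: 93 − 20·log₁₀(14.8/4.5) = 93 − 10.34 = 82.66 dB.
exhaust stack: 95 − 20·log₁₀(29.0/3.2) = 95 − 19.14 = 75.86 dB.
chiller: 92 − 20·log₁₀(13.8/4.6) = 92 − 9.54 = 82.46 dB.
Σ 10^(L/10) = 3.991e+08 → L_total = 10·log₁₀(3.991e+08) = 86.01 dB.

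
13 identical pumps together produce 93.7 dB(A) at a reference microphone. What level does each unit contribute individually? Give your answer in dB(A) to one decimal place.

For N identical incoherent sources L_total = L₁ + 10·log₁₀ N, so L₁ = 93.7 − 10·log₁₀(13) = 93.7 − 11.139.

82.6 dB(A)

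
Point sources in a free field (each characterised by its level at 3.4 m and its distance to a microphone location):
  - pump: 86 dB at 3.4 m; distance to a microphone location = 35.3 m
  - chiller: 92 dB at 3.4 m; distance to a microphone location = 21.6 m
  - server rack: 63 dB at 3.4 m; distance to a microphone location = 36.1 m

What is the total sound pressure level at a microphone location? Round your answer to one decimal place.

Apply inverse-square spreading to bring every level to the receiver, then sum 10^(L/10).
pump: 86 − 20·log₁₀(35.3/3.4) = 86 − 20.33 = 65.67 dB.
chiller: 92 − 20·log₁₀(21.6/3.4) = 92 − 16.06 = 75.94 dB.
server rack: 63 − 20·log₁₀(36.1/3.4) = 63 − 20.52 = 42.48 dB.
Σ 10^(L/10) = 4.298e+07 → L_total = 10·log₁₀(4.298e+07) = 76.33 dB.

76.3 dB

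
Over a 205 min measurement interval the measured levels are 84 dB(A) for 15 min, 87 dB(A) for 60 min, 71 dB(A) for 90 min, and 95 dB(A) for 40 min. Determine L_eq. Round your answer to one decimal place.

89.0 dB(A)

Weight each interval's intensity by its duration and average over T = 205 min:
Σ tᵢ·10^(Lᵢ/10) = 15·10^(84/10) + 60·10^(87/10) + 90·10^(71/10) + 40·10^(95/10) = 1.615e+11.
L_eq = 10·log₁₀(1.615e+11/205) = 88.96 dB(A).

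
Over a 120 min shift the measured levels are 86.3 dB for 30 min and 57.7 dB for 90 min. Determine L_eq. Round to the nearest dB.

The energy average is taken in the linear domain: L_eq = 10·log₁₀[(Σ tᵢ·10^(Lᵢ/10))/T], T = 120 min.
Σ tᵢ·10^(Lᵢ/10) = 30·10^(86.3/10) + 90·10^(57.7/10) = 1.285e+10.
L_eq = 10·log₁₀(1.285e+10/120) = 80.30 dB.

80 dB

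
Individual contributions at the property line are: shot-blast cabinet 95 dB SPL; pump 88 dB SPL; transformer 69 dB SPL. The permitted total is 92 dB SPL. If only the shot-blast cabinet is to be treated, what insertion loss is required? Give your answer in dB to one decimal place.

5.2 dB

The untreated sources together contribute 10^(88/10) + 10^(69/10) = 6.389e+08, i.e. 88.05 dB SPL.
The limit corresponds to 10^(92/10) = 1.585e+09; subtracting the fixed part leaves 9.460e+08 for the shot-blast cabinet, i.e. 89.76 dB SPL.
Required insertion loss = 95 − 89.76 = 5.24 dB.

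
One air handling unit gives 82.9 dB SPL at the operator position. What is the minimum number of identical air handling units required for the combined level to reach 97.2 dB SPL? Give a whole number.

27

The shortfall is 97.2 − 82.9 = 14.3 dB, and N units add 10·log₁₀ N, so need 10·log₁₀ N ≥ 14.3.
N ≥ 10^(14.3/10) = 26.915, so N = 27.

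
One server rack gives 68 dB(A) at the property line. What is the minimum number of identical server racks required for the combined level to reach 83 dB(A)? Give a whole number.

32

The shortfall is 83 − 68 = 15.0 dB, and N units add 10·log₁₀ N, so need 10·log₁₀ N ≥ 15.0.
N ≥ 10^(15.0/10) = 31.623, so N = 32.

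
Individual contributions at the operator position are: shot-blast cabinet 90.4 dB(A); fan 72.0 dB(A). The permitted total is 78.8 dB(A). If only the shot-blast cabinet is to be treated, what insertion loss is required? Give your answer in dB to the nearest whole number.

Fixed contribution from the other source: Σ 10^(L/10) = 10^(72.0/10) = 1.585e+07 (72.00 dB(A)).
To meet 78.8 dB(A) overall, the treated shot-blast cabinet may contribute at most 10^(78.8/10) − 1.585e+07 = 6.001e+07, i.e. 77.78 dB(A).
Required insertion loss = 90.4 − 77.78 = 12.62 dB.

13 dB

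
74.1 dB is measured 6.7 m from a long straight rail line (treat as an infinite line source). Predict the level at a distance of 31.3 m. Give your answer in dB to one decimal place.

Line-source attenuation: ΔL = 10·log₁₀(r₂/r₁) = 10·log₁₀(31.3/6.7) = 6.695 dB.
L₂ = 74.1 − 10·log₁₀(31.3/6.7) = 74.1 − 6.695 = 67.41 dB.

67.4 dB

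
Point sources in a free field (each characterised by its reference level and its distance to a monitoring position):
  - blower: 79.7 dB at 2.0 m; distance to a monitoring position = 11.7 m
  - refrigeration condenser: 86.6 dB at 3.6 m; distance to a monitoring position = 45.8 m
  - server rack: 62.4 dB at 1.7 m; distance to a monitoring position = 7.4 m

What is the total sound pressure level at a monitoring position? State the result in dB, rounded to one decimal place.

67.5 dB

Apply inverse-square spreading to bring every level to the receiver, then sum 10^(L/10).
blower: 79.7 − 20·log₁₀(11.7/2.0) = 79.7 − 15.34 = 64.36 dB.
refrigeration condenser: 86.6 − 20·log₁₀(45.8/3.6) = 86.6 − 22.09 = 64.51 dB.
server rack: 62.4 − 20·log₁₀(7.4/1.7) = 62.4 − 12.78 = 49.62 dB.
Σ 10^(L/10) = 5.643e+06 → L_total = 10·log₁₀(5.643e+06) = 67.51 dB.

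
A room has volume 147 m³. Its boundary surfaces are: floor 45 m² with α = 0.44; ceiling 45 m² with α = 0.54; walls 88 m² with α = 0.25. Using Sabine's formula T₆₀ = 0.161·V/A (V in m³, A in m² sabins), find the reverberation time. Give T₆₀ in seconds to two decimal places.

Summing Sᵢαᵢ: 45·0.44 + 45·0.54 + 88·0.25 = 66.10 m².
T₆₀ = 0.161·V/A = 0.161·147/66.10 = 0.358 s.

0.36 s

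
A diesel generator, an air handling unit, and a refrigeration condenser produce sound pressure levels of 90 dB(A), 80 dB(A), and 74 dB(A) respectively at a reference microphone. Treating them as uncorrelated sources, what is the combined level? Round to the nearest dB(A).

For uncorrelated sources the intensities add, so convert each level to linear form, sum, and take 10·log₁₀ of the total.
Σ 10^(L/10) = 10^(90/10) + 10^(80/10) + 10^(74/10) = 1.125e+09.
L_total = 10·log₁₀(1.125e+09) = 90.51 dB(A).

91 dB(A)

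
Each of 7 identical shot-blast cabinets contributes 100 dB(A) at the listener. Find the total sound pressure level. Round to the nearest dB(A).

With 7 equal, uncorrelated contributions the intensity is 7× that of one unit, giving a rise of 10·log₁₀ 7.
L_total = 100 + 10·log₁₀(7) = 100 + 8.451 = 108.45 dB(A).

108 dB(A)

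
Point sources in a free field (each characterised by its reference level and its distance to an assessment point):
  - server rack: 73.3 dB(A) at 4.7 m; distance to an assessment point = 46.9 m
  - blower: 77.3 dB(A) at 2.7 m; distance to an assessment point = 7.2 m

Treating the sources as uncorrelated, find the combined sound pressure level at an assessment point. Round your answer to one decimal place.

Apply inverse-square spreading to bring every level to the receiver, then sum 10^(L/10).
server rack: 73.3 − 20·log₁₀(46.9/4.7) = 73.3 − 19.98 = 53.32 dB(A).
blower: 77.3 − 20·log₁₀(7.2/2.7) = 77.3 − 8.52 = 68.78 dB(A).
Σ 10^(L/10) = 7.767e+06 → L_total = 10·log₁₀(7.767e+06) = 68.90 dB(A).

68.9 dB(A)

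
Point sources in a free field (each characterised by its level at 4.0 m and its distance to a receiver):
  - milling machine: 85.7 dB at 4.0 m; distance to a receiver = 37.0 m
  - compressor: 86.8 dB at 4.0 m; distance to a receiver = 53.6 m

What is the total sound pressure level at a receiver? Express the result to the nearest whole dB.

Propagate each source to the receiver with L = L_ref − 20·log₁₀(r/r_ref), then add intensities.
milling machine: 85.7 − 20·log₁₀(37.0/4.0) = 85.7 − 19.32 = 66.38 dB.
compressor: 86.8 − 20·log₁₀(53.6/4.0) = 86.8 − 22.54 = 64.26 dB.
Σ 10^(L/10) = 7.008e+06 → L_total = 10·log₁₀(7.008e+06) = 68.46 dB.

68 dB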